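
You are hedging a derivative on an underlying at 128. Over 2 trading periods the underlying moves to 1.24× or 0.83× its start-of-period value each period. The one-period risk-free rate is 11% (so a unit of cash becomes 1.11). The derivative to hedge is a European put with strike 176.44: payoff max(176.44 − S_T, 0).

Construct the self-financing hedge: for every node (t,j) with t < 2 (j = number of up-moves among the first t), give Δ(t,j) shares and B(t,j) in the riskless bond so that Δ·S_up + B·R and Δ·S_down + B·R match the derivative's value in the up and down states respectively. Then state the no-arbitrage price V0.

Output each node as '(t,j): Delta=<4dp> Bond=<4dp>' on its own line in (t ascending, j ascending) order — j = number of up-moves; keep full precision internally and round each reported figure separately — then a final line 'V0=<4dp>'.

(0,0): Delta=-0.7612 Bond=120.3428
(1,0): Delta=-1.0000 Bond=158.9550
(1,1): Delta=-0.6869 Bond=121.7996
V0=22.9144

Risk-neutral probability p* = (R−d)/(u−d) = (1.11−0.83)/(1.24−0.83) = 0.6829.
Terminal values V(2,·): V(2,0)=88.2608, V(2,1)=44.7024, V(2,2)=0.0000
Node (1,0) S=106.2400: V=(p*·44.7024+(1−p*)·88.2608)/1.11=52.7150; Δ=(44.7024−88.2608)/(131.7376−88.1792)=-1.0000; B=V−Δ·S=158.9550
Node (1,1) S=158.7200: V=(p*·0.0000+(1−p*)·44.7024)/1.11=12.7693; Δ=(0.0000−44.7024)/(196.8128−131.7376)=-0.6869; B=V−Δ·S=121.7996
Node (0,0) S=128.0000: V=(p*·12.7693+(1−p*)·52.7150)/1.11=22.9144; Δ=(12.7693−52.7150)/(158.7200−106.2400)=-0.7612; B=V−Δ·S=120.3428
The time-0 hedge costs 22.9144, which is the no-arbitrage price.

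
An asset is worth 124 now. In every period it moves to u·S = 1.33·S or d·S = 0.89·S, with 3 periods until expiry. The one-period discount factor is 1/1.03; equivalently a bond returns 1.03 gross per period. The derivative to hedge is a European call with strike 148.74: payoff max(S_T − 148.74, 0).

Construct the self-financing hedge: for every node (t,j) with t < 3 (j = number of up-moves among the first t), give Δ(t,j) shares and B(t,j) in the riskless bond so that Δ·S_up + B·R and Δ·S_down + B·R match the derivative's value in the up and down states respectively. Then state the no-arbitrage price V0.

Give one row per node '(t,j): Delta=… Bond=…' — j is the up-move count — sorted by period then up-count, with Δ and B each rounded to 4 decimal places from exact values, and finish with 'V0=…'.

(0,0): Delta=0.5172 Bond=-51.1079
(1,0): Delta=0.2957 Bond=-28.1945
(1,1): Delta=0.8348 Bond=-105.0265
(2,0): Delta=0.0000 Bond=0.0000
(2,1): Delta=0.7196 Bond=-91.2698
(2,2): Delta=1.0000 Bond=-144.4078
V0=13.0227

No-arbitrage ⇒ martingale measure with p* = (R−d)/(u−d) = 0.3182.
Terminal payoffs: V(3,0)=0.0000, V(3,1)=0.0000, V(3,2)=46.4758, V(3,3)=142.9870
Node (2,0) S=98.2204: V=(p*·0.0000+(1−p*)·0.0000)/1.03=0.0000; Δ=(0.0000−0.0000)/(130.6331−87.4162)=0.0000; B=V−Δ·S=0.0000
Node (2,1) S=146.7788: V=(p*·46.4758+(1−p*)·0.0000)/1.03=14.3570; Δ=(46.4758−0.0000)/(195.2158−130.6331)=0.7196; B=V−Δ·S=-91.2698
Node (2,2) S=219.3436: V=(p*·142.9870+(1−p*)·46.4758)/1.03=74.9358; Δ=(142.9870−46.4758)/(291.7270−195.2158)=1.0000; B=V−Δ·S=-144.4078
Node (1,0) S=110.3600: V=(p*·14.3570+(1−p*)·0.0000)/1.03=4.4351; Δ=(14.3570−0.0000)/(146.7788−98.2204)=0.2957; B=V−Δ·S=-28.1945
Node (1,1) S=164.9200: V=(p*·74.9358+(1−p*)·14.3570)/1.03=32.6525; Δ=(74.9358−14.3570)/(219.3436−146.7788)=0.8348; B=V−Δ·S=-105.0265
Node (0,0) S=124.0000: V=(p*·32.6525+(1−p*)·4.4351)/1.03=13.0227; Δ=(32.6525−4.4351)/(164.9200−110.3600)=0.5172; B=V−Δ·S=-51.1079
Check: Δ(0,0)·S0 + B(0,0) = 13.0227 = V0.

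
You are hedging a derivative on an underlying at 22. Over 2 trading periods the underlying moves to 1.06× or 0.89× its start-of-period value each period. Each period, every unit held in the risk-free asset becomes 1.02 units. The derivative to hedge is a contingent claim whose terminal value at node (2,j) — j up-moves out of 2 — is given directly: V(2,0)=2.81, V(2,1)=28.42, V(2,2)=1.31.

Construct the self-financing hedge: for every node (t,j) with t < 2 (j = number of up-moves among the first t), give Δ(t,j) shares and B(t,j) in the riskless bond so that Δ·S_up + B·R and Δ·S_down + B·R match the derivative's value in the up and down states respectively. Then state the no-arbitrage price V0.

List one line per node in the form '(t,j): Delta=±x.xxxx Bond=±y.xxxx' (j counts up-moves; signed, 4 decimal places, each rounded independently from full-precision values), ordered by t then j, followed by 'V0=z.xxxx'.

(0,0): Delta=-3.8548 Bond=95.5216
(1,0): Delta=7.6939 Bond=-128.6920
(1,1): Delta=-6.8384 Bond=167.0087
V0=10.7160

Since d<R<u, set p* = (R−d)/(u−d) = 0.7647; price each node as the discounted p*-expectation of its children.
Payoff layer (t=2): V(2,0)=2.8100, V(2,1)=28.4200, V(2,2)=1.3100
Node (1,0) S=19.5800: V=(p*·28.4200+(1−p*)·2.8100)/1.02=21.9550; Δ=(28.4200−2.8100)/(20.7548−17.4262)=7.6939; B=V−Δ·S=-128.6920
Node (1,1) S=23.3200: V=(p*·1.3100+(1−p*)·28.4200)/1.02=7.5381; Δ=(1.3100−28.4200)/(24.7192−20.7548)=-6.8384; B=V−Δ·S=167.0087
Node (0,0) S=22.0000: V=(p*·7.5381+(1−p*)·21.9550)/1.02=10.7160; Δ=(7.5381−21.9550)/(23.3200−19.5800)=-3.8548; B=V−Δ·S=95.5216
Check: Δ(0,0)·S0 + B(0,0) = 10.7160 = V0.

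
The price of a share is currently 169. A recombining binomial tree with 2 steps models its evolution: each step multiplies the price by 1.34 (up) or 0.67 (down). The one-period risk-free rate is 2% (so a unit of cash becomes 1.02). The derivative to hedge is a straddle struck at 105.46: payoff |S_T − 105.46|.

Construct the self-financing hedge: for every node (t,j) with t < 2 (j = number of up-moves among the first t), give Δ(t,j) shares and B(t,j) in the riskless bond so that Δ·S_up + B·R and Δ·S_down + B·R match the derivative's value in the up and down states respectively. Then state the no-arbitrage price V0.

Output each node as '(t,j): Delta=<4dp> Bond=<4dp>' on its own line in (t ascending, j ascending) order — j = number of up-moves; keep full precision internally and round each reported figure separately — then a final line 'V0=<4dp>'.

(0,0): Delta=0.7552 Bond=-47.0190
(1,0): Delta=0.2198 Bond=12.6702
(1,1): Delta=1.0000 Bond=-103.3922
V0=80.6133

Under the risk-neutral measure, an up-move has probability p* = (R−d)/(u−d) = 0.5224 and values discount at R = 1.02.
Payoff layer (t=2): V(2,0)=29.5959, V(2,1)=46.2682, V(2,2)=197.9964
Node (1,0) S=113.2300: V=(p*·46.2682+(1−p*)·29.5959)/1.02=37.5542; Δ=(46.2682−29.5959)/(151.7282−75.8641)=0.2198; B=V−Δ·S=12.6702
Node (1,1) S=226.4600: V=(p*·197.9964+(1−p*)·46.2682)/1.02=123.0678; Δ=(197.9964−46.2682)/(303.4564−151.7282)=1.0000; B=V−Δ·S=-103.3922
Node (0,0) S=169.0000: V=(p*·123.0678+(1−p*)·37.5542)/1.02=80.6133; Δ=(123.0678−37.5542)/(226.4600−113.2300)=0.7552; B=V−Δ·S=-47.0190
Self-financing check: at every node Δ·S+B equals the discounted successor values.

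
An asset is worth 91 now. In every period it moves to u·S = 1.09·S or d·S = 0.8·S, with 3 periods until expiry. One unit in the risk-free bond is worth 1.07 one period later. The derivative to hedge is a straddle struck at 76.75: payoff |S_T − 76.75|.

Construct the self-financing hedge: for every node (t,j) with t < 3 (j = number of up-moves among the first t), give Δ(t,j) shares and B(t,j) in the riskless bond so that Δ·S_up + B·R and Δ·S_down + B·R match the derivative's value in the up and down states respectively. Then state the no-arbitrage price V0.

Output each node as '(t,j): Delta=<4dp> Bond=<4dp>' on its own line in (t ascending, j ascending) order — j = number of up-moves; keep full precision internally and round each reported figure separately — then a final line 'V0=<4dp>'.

Risk-neutral probability p* = (R−d)/(u−d) = (1.07−0.8)/(1.09−0.8) = 0.9310.
Terminal values V(3,·): V(3,0)=30.1580, V(3,1)=13.2684, V(3,2)=9.7437, V(3,3)=41.0976
Node (2,0) S=58.2400: V=(p*·13.2684+(1−p*)·30.1580)/1.07=13.4890; Δ=(13.2684−30.1580)/(63.4816−46.5920)=-1.0000; B=V−Δ·S=71.7290
Node (2,1) S=79.3520: V=(p*·9.7437+(1−p*)·13.2684)/1.07=9.3334; Δ=(9.7437−13.2684)/(86.4937−63.4816)=-0.1532; B=V−Δ·S=21.4876
Node (2,2) S=108.1171: V=(p*·41.0976+(1−p*)·9.7437)/1.07=36.3881; Δ=(41.0976−9.7437)/(117.8476−86.4937)=1.0000; B=V−Δ·S=-71.7290
Node (1,0) S=72.8000: V=(p*·9.3334+(1−p*)·13.4890)/1.07=8.9907; Δ=(9.3334−13.4890)/(79.3520−58.2400)=-0.1968; B=V−Δ·S=23.3201
Node (1,1) S=99.1900: V=(p*·36.3881+(1−p*)·9.3334)/1.07=32.2638; Δ=(36.3881−9.3334)/(108.1171−79.3520)=0.9405; B=V−Δ·S=-61.0283
Node (0,0) S=91.0000: V=(p*·32.2638+(1−p*)·8.9907)/1.07=28.6531; Δ=(32.2638−8.9907)/(99.1900−72.8000)=0.8819; B=V−Δ·S=-51.5992
Check: Δ(0,0)·S0 + B(0,0) = 28.6531 = V0.

(0,0): Delta=0.8819 Bond=-51.5992
(1,0): Delta=-0.1968 Bond=23.3201
(1,1): Delta=0.9405 Bond=-61.0283
(2,0): Delta=-1.0000 Bond=71.7290
(2,1): Delta=-0.1532 Bond=21.4876
(2,2): Delta=1.0000 Bond=-71.7290
V0=28.6531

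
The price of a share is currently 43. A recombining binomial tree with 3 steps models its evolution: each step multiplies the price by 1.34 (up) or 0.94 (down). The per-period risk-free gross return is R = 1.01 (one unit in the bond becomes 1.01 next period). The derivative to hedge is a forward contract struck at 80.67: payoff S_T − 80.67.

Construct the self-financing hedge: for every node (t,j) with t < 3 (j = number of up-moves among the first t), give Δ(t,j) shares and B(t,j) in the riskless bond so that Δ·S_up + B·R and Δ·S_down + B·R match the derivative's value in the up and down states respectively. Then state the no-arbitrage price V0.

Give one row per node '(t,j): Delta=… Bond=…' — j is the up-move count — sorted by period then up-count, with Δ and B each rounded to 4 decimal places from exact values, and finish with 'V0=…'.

Risk-neutral probability p* = (R−d)/(u−d) = (1.01−0.94)/(1.34−0.94) = 0.1750.
At expiry t=3: V(3,0)=-44.9549, V(3,1)=-29.7570, V(3,2)=-8.0918, V(3,3)=22.7925
  t=2,j=0: stock 37.9948 → up 50.9130 (V=-29.7570), down 35.7151 (V=-44.9549). Price -41.8765; hedge Δ=1.0000, bond B=-79.8713.
  t=2,j=1: stock 54.1628 → up 72.5782 (V=-8.0918), down 50.9130 (V=-29.7570). Price -25.7085; hedge Δ=1.0000, bond B=-79.8713.
  t=2,j=2: stock 77.2108 → up 103.4625 (V=22.7925), down 72.5782 (V=-8.0918). Price -2.6605; hedge Δ=1.0000, bond B=-79.8713.
  t=1,j=0: stock 40.4200 → up 54.1628 (V=-25.7085), down 37.9948 (V=-41.8765). Price -38.6605; hedge Δ=1.0000, bond B=-79.0805.
  t=1,j=1: stock 57.6200 → up 77.2108 (V=-2.6605), down 54.1628 (V=-25.7085). Price -21.4605; hedge Δ=1.0000, bond B=-79.0805.
  t=0,j=0: stock 43.0000 → up 57.6200 (V=-21.4605), down 40.4200 (V=-38.6605). Price -35.2975; hedge Δ=1.0000, bond B=-78.2975.
Root portfolio cost Δ·43+B reproduces V0=-35.2975.

(0,0): Delta=1.0000 Bond=-78.2975
(1,0): Delta=1.0000 Bond=-79.0805
(1,1): Delta=1.0000 Bond=-79.0805
(2,0): Delta=1.0000 Bond=-79.8713
(2,1): Delta=1.0000 Bond=-79.8713
(2,2): Delta=1.0000 Bond=-79.8713
V0=-35.2975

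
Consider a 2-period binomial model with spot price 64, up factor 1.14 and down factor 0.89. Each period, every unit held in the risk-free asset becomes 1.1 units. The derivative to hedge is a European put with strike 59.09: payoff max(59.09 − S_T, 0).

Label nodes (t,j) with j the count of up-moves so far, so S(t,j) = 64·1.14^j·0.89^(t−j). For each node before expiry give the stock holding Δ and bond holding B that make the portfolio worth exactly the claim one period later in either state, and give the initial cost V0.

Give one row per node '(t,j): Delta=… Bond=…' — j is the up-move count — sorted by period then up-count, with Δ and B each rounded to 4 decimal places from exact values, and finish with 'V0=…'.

(0,0): Delta=-0.0763 Bond=5.0623
(1,0): Delta=-0.5896 Bond=34.8036
(1,1): Delta=0.0000 Bond=0.0000
V0=0.1776

No-arbitrage ⇒ martingale measure with p* = (R−d)/(u−d) = 0.8400.
Terminal payoffs: V(2,0)=8.3956, V(2,1)=0.0000, V(2,2)=0.0000
Node (1,0) S=56.9600: V=(p*·0.0000+(1−p*)·8.3956)/1.1=1.2212; Δ=(0.0000−8.3956)/(64.9344−50.6944)=-0.5896; B=V−Δ·S=34.8036
Node (1,1) S=72.9600: V=(p*·0.0000+(1−p*)·0.0000)/1.1=0.0000; Δ=(0.0000−0.0000)/(83.1744−64.9344)=0.0000; B=V−Δ·S=0.0000
Node (0,0) S=64.0000: V=(p*·0.0000+(1−p*)·1.2212)/1.1=0.1776; Δ=(0.0000−1.2212)/(72.9600−56.9600)=-0.0763; B=V−Δ·S=5.0623
Root portfolio cost Δ·64+B reproduces V0=0.1776.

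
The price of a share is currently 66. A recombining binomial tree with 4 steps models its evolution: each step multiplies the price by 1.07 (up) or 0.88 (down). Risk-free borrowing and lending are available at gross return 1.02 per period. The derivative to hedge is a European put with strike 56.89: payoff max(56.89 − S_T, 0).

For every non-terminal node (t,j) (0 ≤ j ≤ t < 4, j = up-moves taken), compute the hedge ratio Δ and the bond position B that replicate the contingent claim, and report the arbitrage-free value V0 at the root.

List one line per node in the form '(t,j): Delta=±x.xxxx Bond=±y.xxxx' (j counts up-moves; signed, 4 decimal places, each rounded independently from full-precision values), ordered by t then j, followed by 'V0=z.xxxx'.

Since d<R<u, set p* = (R−d)/(u−d) = 0.7368; price each node as the discounted p*-expectation of its children.
Terminal values V(4,·): V(4,0)=17.3101, V(4,1)=8.7644, V(4,2)=0.0000, V(4,3)=0.0000, V(4,4)=0.0000
(3,0): S=44.9772. Δ = (V_up−V_dn)/(S_up−S_dn) = (8.7644−17.3101)/(48.1256−39.5799) = -1.0000. V = [p*·8.7644 + (1−p*)·17.3101]/1.02 = 10.7974. B = V − Δ·S = 55.7745.
(3,1): S=54.6881. Δ = (V_up−V_dn)/(S_up−S_dn) = (0.0000−8.7644)/(58.5163−48.1256) = -0.8435. V = [p*·0.0000 + (1−p*)·8.7644]/1.02 = 2.2612. B = V − Δ·S = 48.3899.
(3,2): S=66.4958. Δ = (V_up−V_dn)/(S_up−S_dn) = (0.0000−0.0000)/(71.1505−58.5163) = 0.0000. V = [p*·0.0000 + (1−p*)·0.0000]/1.02 = 0.0000. B = V − Δ·S = 0.0000.
(3,3): S=80.8528. Δ = (V_up−V_dn)/(S_up−S_dn) = (0.0000−0.0000)/(86.5125−71.1505) = 0.0000. V = [p*·0.0000 + (1−p*)·0.0000]/1.02 = 0.0000. B = V − Δ·S = 0.0000.
(2,0): S=51.1104. Δ = (V_up−V_dn)/(S_up−S_dn) = (2.2612−10.7974)/(54.6881−44.9772) = -0.8790. V = [p*·2.2612 + (1−p*)·10.7974]/1.02 = 4.4192. B = V − Δ·S = 49.3463.
(2,1): S=62.1456. Δ = (V_up−V_dn)/(S_up−S_dn) = (0.0000−2.2612)/(66.4958−54.6881) = -0.1915. V = [p*·0.0000 + (1−p*)·2.2612]/1.02 = 0.5834. B = V − Δ·S = 12.4845.
(2,2): S=75.5634. Δ = (V_up−V_dn)/(S_up−S_dn) = (0.0000−0.0000)/(80.8528−66.4958) = 0.0000. V = [p*·0.0000 + (1−p*)·0.0000]/1.02 = 0.0000. B = V − Δ·S = 0.0000.
(1,0): S=58.0800. Δ = (V_up−V_dn)/(S_up−S_dn) = (0.5834−4.4192)/(62.1456−51.1104) = -0.3476. V = [p*·0.5834 + (1−p*)·4.4192]/1.02 = 1.5616. B = V − Δ·S = 21.7500.
(1,1): S=70.6200. Δ = (V_up−V_dn)/(S_up−S_dn) = (0.0000−0.5834)/(75.5634−62.1456) = -0.0435. V = [p*·0.0000 + (1−p*)·0.5834]/1.02 = 0.1505. B = V − Δ·S = 3.2210.
(0,0): S=66.0000. Δ = (V_up−V_dn)/(S_up−S_dn) = (0.1505−1.5616)/(70.6200−58.0800) = -0.1125. V = [p*·0.1505 + (1−p*)·1.5616]/1.02 = 0.5116. B = V − Δ·S = 7.9383.
Root portfolio cost Δ·66+B reproduces V0=0.5116.

(0,0): Delta=-0.1125 Bond=7.9383
(1,0): Delta=-0.3476 Bond=21.7500
(1,1): Delta=-0.0435 Bond=3.2210
(2,0): Delta=-0.8790 Bond=49.3463
(2,1): Delta=-0.1915 Bond=12.4845
(2,2): Delta=0.0000 Bond=0.0000
(3,0): Delta=-1.0000 Bond=55.7745
(3,1): Delta=-0.8435 Bond=48.3899
(3,2): Delta=0.0000 Bond=0.0000
(3,3): Delta=0.0000 Bond=0.0000
V0=0.5116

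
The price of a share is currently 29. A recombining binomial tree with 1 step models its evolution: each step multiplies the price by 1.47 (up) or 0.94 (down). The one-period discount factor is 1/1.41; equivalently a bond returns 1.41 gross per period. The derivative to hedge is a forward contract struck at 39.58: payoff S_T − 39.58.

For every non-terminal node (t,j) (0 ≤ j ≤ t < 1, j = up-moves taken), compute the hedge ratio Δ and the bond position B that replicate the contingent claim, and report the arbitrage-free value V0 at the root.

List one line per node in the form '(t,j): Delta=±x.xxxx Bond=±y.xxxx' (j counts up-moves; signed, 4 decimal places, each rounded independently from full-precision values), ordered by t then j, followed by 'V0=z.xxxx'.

The replicating-portfolio and risk-neutral prices coincide; use p* = (1.41−0.94)/(1.47−0.94) = 0.8868 for the latter.
Terminal payoffs: V(1,0)=-12.3200, V(1,1)=3.0500
(0,0): S=29.0000. Δ = (V_up−V_dn)/(S_up−S_dn) = (3.0500−-12.3200)/(42.6300−27.2600) = 1.0000. V = [p*·3.0500 + (1−p*)·-12.3200]/1.41 = 0.9291. B = V − Δ·S = -28.0709.
The time-0 hedge costs 0.9291, which is the no-arbitrage price.

(0,0): Delta=1.0000 Bond=-28.0709
V0=0.9291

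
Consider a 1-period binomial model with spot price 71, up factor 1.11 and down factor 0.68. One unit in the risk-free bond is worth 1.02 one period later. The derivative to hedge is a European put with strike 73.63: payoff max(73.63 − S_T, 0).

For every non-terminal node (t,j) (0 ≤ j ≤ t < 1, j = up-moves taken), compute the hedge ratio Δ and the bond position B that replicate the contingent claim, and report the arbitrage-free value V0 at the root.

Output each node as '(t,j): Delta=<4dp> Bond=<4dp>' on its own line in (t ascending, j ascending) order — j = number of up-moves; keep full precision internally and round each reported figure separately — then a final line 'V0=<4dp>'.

(0,0): Delta=-0.8303 Bond=64.1553
V0=5.2018

The replicating-portfolio and risk-neutral prices coincide; use p* = (1.02−0.68)/(1.11−0.68) = 0.7907 for the latter.
Payoff layer (t=1): V(1,0)=25.3500, V(1,1)=0.0000
(0,0): S=71.0000. Δ = (V_up−V_dn)/(S_up−S_dn) = (0.0000−25.3500)/(78.8100−48.2800) = -0.8303. V = [p*·0.0000 + (1−p*)·25.3500]/1.02 = 5.2018. B = V − Δ·S = 64.1553.
Each (Δ,B) replicates both successor values, so the strategy is self-financing and V0 is arbitrage-free.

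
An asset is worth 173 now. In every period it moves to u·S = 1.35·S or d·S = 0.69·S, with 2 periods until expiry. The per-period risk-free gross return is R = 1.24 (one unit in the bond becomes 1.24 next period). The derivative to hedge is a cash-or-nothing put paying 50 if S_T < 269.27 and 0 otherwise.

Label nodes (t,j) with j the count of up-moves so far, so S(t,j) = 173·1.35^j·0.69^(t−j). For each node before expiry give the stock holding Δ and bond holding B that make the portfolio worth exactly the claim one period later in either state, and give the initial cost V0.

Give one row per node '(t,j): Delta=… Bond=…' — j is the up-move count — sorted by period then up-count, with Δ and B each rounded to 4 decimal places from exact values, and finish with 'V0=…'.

(0,0): Delta=-0.2943 Bond=60.8485
(1,0): Delta=0.0000 Bond=40.3226
(1,1): Delta=-0.3244 Bond=82.4780
V0=9.9361

Under the risk-neutral measure, an up-move has probability p* = (R−d)/(u−d) = 0.8333 and values discount at R = 1.24.
Terminal values V(2,·): V(2,0)=50.0000, V(2,1)=50.0000, V(2,2)=0.0000
Node (1,0) S=119.3700: V=(p*·50.0000+(1−p*)·50.0000)/1.24=40.3226; Δ=(50.0000−50.0000)/(161.1495−82.3653)=0.0000; B=V−Δ·S=40.3226
Node (1,1) S=233.5500: V=(p*·0.0000+(1−p*)·50.0000)/1.24=6.7204; Δ=(0.0000−50.0000)/(315.2925−161.1495)=-0.3244; B=V−Δ·S=82.4780
Node (0,0) S=173.0000: V=(p*·6.7204+(1−p*)·40.3226)/1.24=9.9361; Δ=(6.7204−40.3226)/(233.5500−119.3700)=-0.2943; B=V−Δ·S=60.8485
Self-financing check: at every node Δ·S+B equals the discounted successor values.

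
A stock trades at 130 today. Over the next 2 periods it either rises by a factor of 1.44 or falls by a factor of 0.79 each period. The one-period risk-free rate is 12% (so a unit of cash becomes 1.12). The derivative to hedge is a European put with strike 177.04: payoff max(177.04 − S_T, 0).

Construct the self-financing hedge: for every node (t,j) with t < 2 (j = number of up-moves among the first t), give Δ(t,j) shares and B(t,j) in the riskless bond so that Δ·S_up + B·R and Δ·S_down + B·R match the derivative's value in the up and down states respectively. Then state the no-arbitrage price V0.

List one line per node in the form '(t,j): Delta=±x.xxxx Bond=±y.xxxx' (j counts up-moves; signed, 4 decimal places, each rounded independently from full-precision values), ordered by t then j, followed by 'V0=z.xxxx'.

(0,0): Delta=-0.5036 Bond=95.6205
(1,0): Delta=-1.0000 Bond=158.0714
(1,1): Delta=-0.2396 Bond=57.6633
V0=30.1477

No-arbitrage ⇒ martingale measure with p* = (R−d)/(u−d) = 0.5077.
Terminal payoffs: V(2,0)=95.9070, V(2,1)=29.1520, V(2,2)=0.0000
  t=1,j=0: stock 102.7000 → up 147.8880 (V=29.1520), down 81.1330 (V=95.9070). Price 55.3714; hedge Δ=-1.0000, bond B=158.0714.
  t=1,j=1: stock 187.2000 → up 269.5680 (V=0.0000), down 147.8880 (V=29.1520). Price 12.8141; hedge Δ=-0.2396, bond B=57.6633.
  t=0,j=0: stock 130.0000 → up 187.2000 (V=12.8141), down 102.7000 (V=55.3714). Price 30.1477; hedge Δ=-0.5036, bond B=95.6205.
The time-0 hedge costs 30.1477, which is the no-arbitrage price.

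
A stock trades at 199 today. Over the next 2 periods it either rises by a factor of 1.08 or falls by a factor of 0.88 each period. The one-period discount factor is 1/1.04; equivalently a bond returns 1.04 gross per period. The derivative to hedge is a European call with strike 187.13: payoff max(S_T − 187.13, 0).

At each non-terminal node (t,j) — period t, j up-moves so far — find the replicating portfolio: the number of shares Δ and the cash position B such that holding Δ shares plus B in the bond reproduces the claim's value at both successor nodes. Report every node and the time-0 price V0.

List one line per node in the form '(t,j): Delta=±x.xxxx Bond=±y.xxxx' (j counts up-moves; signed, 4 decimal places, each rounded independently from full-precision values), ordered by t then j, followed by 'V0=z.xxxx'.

No-arbitrage ⇒ martingale measure with p* = (R−d)/(u−d) = 0.8000.
At expiry t=2: V(2,0)=0.0000, V(2,1)=1.9996, V(2,2)=44.9836
(1,0): S=175.1200. Δ = (V_up−V_dn)/(S_up−S_dn) = (1.9996−0.0000)/(189.1296−154.1056) = 0.0571. V = [p*·1.9996 + (1−p*)·0.0000]/1.04 = 1.5382. B = V − Δ·S = -8.4598.
(1,1): S=214.9200. Δ = (V_up−V_dn)/(S_up−S_dn) = (44.9836−1.9996)/(232.1136−189.1296) = 1.0000. V = [p*·44.9836 + (1−p*)·1.9996]/1.04 = 34.9873. B = V − Δ·S = -179.9327.
(0,0): S=199.0000. Δ = (V_up−V_dn)/(S_up−S_dn) = (34.9873−1.5382)/(214.9200−175.1200) = 0.8404. V = [p*·34.9873 + (1−p*)·1.5382]/1.04 = 27.2091. B = V − Δ·S = -140.0367.
Check: Δ(0,0)·S0 + B(0,0) = 27.2091 = V0.

(0,0): Delta=0.8404 Bond=-140.0367
(1,0): Delta=0.0571 Bond=-8.4598
(1,1): Delta=1.0000 Bond=-179.9327
V0=27.2091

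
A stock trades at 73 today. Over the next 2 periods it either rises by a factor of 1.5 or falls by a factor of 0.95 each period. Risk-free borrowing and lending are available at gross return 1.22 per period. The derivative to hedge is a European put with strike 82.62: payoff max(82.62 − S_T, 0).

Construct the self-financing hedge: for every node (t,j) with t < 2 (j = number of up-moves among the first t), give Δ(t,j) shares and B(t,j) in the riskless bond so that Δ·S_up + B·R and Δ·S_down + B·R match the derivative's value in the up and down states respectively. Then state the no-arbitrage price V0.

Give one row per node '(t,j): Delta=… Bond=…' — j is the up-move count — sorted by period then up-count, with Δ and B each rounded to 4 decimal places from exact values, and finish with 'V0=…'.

No-arbitrage ⇒ martingale measure with p* = (R−d)/(u−d) = 0.4909.
Payoff layer (t=2): V(2,0)=16.7375, V(2,1)=0.0000, V(2,2)=0.0000
Node (1,0) S=69.3500: V=(p*·0.0000+(1−p*)·16.7375)/1.22=6.9844; Δ=(0.0000−16.7375)/(104.0250−65.8825)=-0.4388; B=V−Δ·S=37.4162
Node (1,1) S=109.5000: V=(p*·0.0000+(1−p*)·0.0000)/1.22=0.0000; Δ=(0.0000−0.0000)/(164.2500−104.0250)=0.0000; B=V−Δ·S=0.0000
Node (0,0) S=73.0000: V=(p*·0.0000+(1−p*)·6.9844)/1.22=2.9145; Δ=(0.0000−6.9844)/(109.5000−69.3500)=-0.1740; B=V−Δ·S=15.6133
The time-0 hedge costs 2.9145, which is the no-arbitrage price.

(0,0): Delta=-0.1740 Bond=15.6133
(1,0): Delta=-0.4388 Bond=37.4162
(1,1): Delta=0.0000 Bond=0.0000
V0=2.9145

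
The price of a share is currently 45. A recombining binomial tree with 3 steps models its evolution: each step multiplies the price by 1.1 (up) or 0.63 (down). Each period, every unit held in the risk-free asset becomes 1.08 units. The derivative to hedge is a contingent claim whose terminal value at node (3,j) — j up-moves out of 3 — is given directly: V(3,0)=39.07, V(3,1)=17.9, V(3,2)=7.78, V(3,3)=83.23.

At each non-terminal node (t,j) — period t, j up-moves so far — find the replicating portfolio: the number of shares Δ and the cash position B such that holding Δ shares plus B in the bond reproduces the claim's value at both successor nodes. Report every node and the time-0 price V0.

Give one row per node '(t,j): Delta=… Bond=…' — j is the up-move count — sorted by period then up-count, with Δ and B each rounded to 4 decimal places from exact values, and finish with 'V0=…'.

No-arbitrage ⇒ martingale measure with p* = (R−d)/(u−d) = 0.9574.
Terminal payoffs: V(3,0)=39.0700, V(3,1)=17.9000, V(3,2)=7.7800, V(3,3)=83.2300
(2,0): S=17.8605. Δ = (V_up−V_dn)/(S_up−S_dn) = (17.9000−39.0700)/(19.6466−11.2521) = -2.5219. V = [p*·17.9000 + (1−p*)·39.0700]/1.08 = 17.4082. B = V − Δ·S = 62.4507.
(2,1): S=31.1850. Δ = (V_up−V_dn)/(S_up−S_dn) = (7.7800−17.9000)/(34.3035−19.6466) = -0.6905. V = [p*·7.7800 + (1−p*)·17.9000]/1.08 = 7.6024. B = V − Δ·S = 29.1344.
(2,2): S=54.4500. Δ = (V_up−V_dn)/(S_up−S_dn) = (83.2300−7.7800)/(59.8950−34.3035) = 2.9482. V = [p*·83.2300 + (1−p*)·7.7800]/1.08 = 74.0920. B = V − Δ·S = -86.4399.
(1,0): S=28.3500. Δ = (V_up−V_dn)/(S_up−S_dn) = (7.6024−17.4082)/(31.1850−17.8605) = -0.7359. V = [p*·7.6024 + (1−p*)·17.4082]/1.08 = 7.4257. B = V − Δ·S = 28.2890.
(1,1): S=49.5000. Δ = (V_up−V_dn)/(S_up−S_dn) = (74.0920−7.6024)/(54.4500−31.1850) = 2.8579. V = [p*·74.0920 + (1−p*)·7.6024]/1.08 = 65.9839. B = V − Δ·S = -75.4832.
(0,0): S=45.0000. Δ = (V_up−V_dn)/(S_up−S_dn) = (65.9839−7.4257)/(49.5000−28.3500) = 2.7687. V = [p*·65.9839 + (1−p*)·7.4257]/1.08 = 58.7890. B = V − Δ·S = -65.8031.
Root portfolio cost Δ·45+B reproduces V0=58.7890.

(0,0): Delta=2.7687 Bond=-65.8031
(1,0): Delta=-0.7359 Bond=28.2890
(1,1): Delta=2.8579 Bond=-75.4832
(2,0): Delta=-2.5219 Bond=62.4507
(2,1): Delta=-0.6905 Bond=29.1344
(2,2): Delta=2.9482 Bond=-86.4399
V0=58.7890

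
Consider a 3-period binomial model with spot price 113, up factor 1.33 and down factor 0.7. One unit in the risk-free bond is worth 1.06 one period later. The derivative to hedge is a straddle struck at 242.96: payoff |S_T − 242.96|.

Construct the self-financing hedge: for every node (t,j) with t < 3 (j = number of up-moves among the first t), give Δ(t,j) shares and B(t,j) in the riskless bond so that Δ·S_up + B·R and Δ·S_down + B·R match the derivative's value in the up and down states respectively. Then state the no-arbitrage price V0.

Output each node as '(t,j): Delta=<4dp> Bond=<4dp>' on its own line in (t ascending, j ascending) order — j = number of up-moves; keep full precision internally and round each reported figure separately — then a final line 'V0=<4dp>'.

Since d<R<u, set p* = (R−d)/(u−d) = 0.5714; price each node as the discounted p*-expectation of its children.
Terminal values V(3,·): V(3,0)=204.2010, V(3,1)=169.3179, V(3,2)=103.0400, V(3,3)=22.8880
Node (2,0) S=55.3700: V=(p*·169.3179+(1−p*)·204.2010)/1.06=173.8375; Δ=(169.3179−204.2010)/(73.6421−38.7590)=-1.0000; B=V−Δ·S=229.2075
Node (2,1) S=105.2030: V=(p*·103.0400+(1−p*)·169.3179)/1.06=124.0045; Δ=(103.0400−169.3179)/(139.9200−73.6421)=-1.0000; B=V−Δ·S=229.2075
Node (2,2) S=199.8857: V=(p*·22.8880+(1−p*)·103.0400)/1.06=53.9989; Δ=(22.8880−103.0400)/(265.8480−139.9200)=-0.6365; B=V−Δ·S=181.2244
Node (1,0) S=79.1000: V=(p*·124.0045+(1−p*)·173.8375)/1.06=137.1335; Δ=(124.0045−173.8375)/(105.2030−55.3700)=-1.0000; B=V−Δ·S=216.2335
Node (1,1) S=150.2900: V=(p*·53.9989+(1−p*)·124.0045)/1.06=79.2465; Δ=(53.9989−124.0045)/(199.8857−105.2030)=-0.7394; B=V−Δ·S=190.3666
Node (0,0) S=113.0000: V=(p*·79.2465+(1−p*)·137.1335)/1.06=98.1653; Δ=(79.2465−137.1335)/(150.2900−79.1000)=-0.8131; B=V−Δ·S=190.0495
Root portfolio cost Δ·113+B reproduces V0=98.1653.

(0,0): Delta=-0.8131 Bond=190.0495
(1,0): Delta=-1.0000 Bond=216.2335
(1,1): Delta=-0.7394 Bond=190.3666
(2,0): Delta=-1.0000 Bond=229.2075
(2,1): Delta=-1.0000 Bond=229.2075
(2,2): Delta=-0.6365 Bond=181.2244
V0=98.1653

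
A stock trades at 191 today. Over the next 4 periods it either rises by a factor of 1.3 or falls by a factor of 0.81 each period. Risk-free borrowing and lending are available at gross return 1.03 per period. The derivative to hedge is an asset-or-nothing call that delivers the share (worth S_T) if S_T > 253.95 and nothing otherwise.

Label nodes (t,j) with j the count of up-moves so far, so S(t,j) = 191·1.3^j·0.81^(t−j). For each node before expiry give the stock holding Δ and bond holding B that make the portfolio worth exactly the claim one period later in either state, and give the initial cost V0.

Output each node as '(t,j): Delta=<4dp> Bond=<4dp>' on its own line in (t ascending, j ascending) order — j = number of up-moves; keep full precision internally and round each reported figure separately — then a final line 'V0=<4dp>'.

(0,0): Delta=1.2895 Bond=-166.3530
(1,0): Delta=0.8519 Bond=-103.6523
(1,1): Delta=1.6241 Bond=-254.4193
(2,0): Delta=0.0000 Bond=0.0000
(2,1): Delta=1.5034 Bond=-237.7878
(2,2): Delta=1.7163 Bond=-291.8305
(3,0): Delta=0.0000 Bond=0.0000
(3,1): Delta=0.0000 Bond=0.0000
(3,2): Delta=2.6531 Bond=-545.5068
(3,3): Delta=1.0000 Bond=0.0000
V0=79.9384

Under the risk-neutral measure, an up-move has probability p* = (R−d)/(u−d) = 0.4490 and values discount at R = 1.03.
Terminal values V(4,·): V(4,0)=0.0000, V(4,1)=0.0000, V(4,2)=0.0000, V(4,3)=339.8979, V(4,4)=545.5151
Node (3,0) S=101.5052: V=(p*·0.0000+(1−p*)·0.0000)/1.03=0.0000; Δ=(0.0000−0.0000)/(131.9568−82.2192)=0.0000; B=V−Δ·S=0.0000
Node (3,1) S=162.9096: V=(p*·0.0000+(1−p*)·0.0000)/1.03=0.0000; Δ=(0.0000−0.0000)/(211.7825−131.9568)=0.0000; B=V−Δ·S=0.0000
Node (3,2) S=261.4599: V=(p*·339.8979+(1−p*)·0.0000)/1.03=148.1623; Δ=(339.8979−0.0000)/(339.8979−211.7825)=2.6531; B=V−Δ·S=-545.5068
Node (3,3) S=419.6270: V=(p*·545.5151+(1−p*)·339.8979)/1.03=419.6270; Δ=(545.5151−339.8979)/(545.5151−339.8979)=1.0000; B=V−Δ·S=0.0000
Node (2,0) S=125.3151: V=(p*·0.0000+(1−p*)·0.0000)/1.03=0.0000; Δ=(0.0000−0.0000)/(162.9096−101.5052)=0.0000; B=V−Δ·S=0.0000
Node (2,1) S=201.1230: V=(p*·148.1623+(1−p*)·0.0000)/1.03=64.5843; Δ=(148.1623−0.0000)/(261.4599−162.9096)=1.5034; B=V−Δ·S=-237.7878
Node (2,2) S=322.7900: V=(p*·419.6270+(1−p*)·148.1623)/1.03=262.1791; Δ=(419.6270−148.1623)/(419.6270−261.4599)=1.7163; B=V−Δ·S=-291.8305
Node (1,0) S=154.7100: V=(p*·64.5843+(1−p*)·0.0000)/1.03=28.1525; Δ=(64.5843−0.0000)/(201.1230−125.3151)=0.8519; B=V−Δ·S=-103.6523
Node (1,1) S=248.3000: V=(p*·262.1791+(1−p*)·64.5843)/1.03=148.8353; Δ=(262.1791−64.5843)/(322.7900−201.1230)=1.6241; B=V−Δ·S=-254.4193
Node (0,0) S=191.0000: V=(p*·148.8353+(1−p*)·28.1525)/1.03=79.9384; Δ=(148.8353−28.1525)/(248.3000−154.7100)=1.2895; B=V−Δ·S=-166.3530
Self-financing check: at every node Δ·S+B equals the discounted successor values.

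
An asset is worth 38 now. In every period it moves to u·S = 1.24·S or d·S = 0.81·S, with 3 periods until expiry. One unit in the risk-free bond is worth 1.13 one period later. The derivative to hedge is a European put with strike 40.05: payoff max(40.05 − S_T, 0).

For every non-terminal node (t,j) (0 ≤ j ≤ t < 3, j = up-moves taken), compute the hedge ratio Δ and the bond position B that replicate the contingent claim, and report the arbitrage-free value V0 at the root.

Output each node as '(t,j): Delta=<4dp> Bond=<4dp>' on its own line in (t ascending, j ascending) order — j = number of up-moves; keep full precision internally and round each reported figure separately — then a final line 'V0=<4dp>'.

Risk-neutral probability p* = (R−d)/(u−d) = (1.13−0.81)/(1.24−0.81) = 0.7442.
Terminal values V(3,·): V(3,0)=19.8552, V(3,1)=9.1346, V(3,2)=0.0000, V(3,3)=0.0000
Node (2,0) S=24.9318: V=(p*·9.1346+(1−p*)·19.8552)/1.13=10.5107; Δ=(9.1346−19.8552)/(30.9154−20.1948)=-1.0000; B=V−Δ·S=35.4425
Node (2,1) S=38.1672: V=(p*·0.0000+(1−p*)·9.1346)/1.13=2.0679; Δ=(0.0000−9.1346)/(47.3273−30.9154)=-0.5566; B=V−Δ·S=23.3111
Node (2,2) S=58.4288: V=(p*·0.0000+(1−p*)·0.0000)/1.13=0.0000; Δ=(0.0000−0.0000)/(72.4517−47.3273)=0.0000; B=V−Δ·S=0.0000
Node (1,0) S=30.7800: V=(p*·2.0679+(1−p*)·10.5107)/1.13=3.7413; Δ=(2.0679−10.5107)/(38.1672−24.9318)=-0.6379; B=V−Δ·S=23.3756
Node (1,1) S=47.1200: V=(p*·0.0000+(1−p*)·2.0679)/1.13=0.4681; Δ=(0.0000−2.0679)/(58.4288−38.1672)=-0.1021; B=V−Δ·S=5.2773
Node (0,0) S=38.0000: V=(p*·0.4681+(1−p*)·3.7413)/1.13=1.1553; Δ=(0.4681−3.7413)/(47.1200−30.7800)=-0.2003; B=V−Δ·S=8.7673
Check: Δ(0,0)·S0 + B(0,0) = 1.1553 = V0.

(0,0): Delta=-0.2003 Bond=8.7673
(1,0): Delta=-0.6379 Bond=23.3756
(1,1): Delta=-0.1021 Bond=5.2773
(2,0): Delta=-1.0000 Bond=35.4425
(2,1): Delta=-0.5566 Bond=23.3111
(2,2): Delta=0.0000 Bond=0.0000
V0=1.1553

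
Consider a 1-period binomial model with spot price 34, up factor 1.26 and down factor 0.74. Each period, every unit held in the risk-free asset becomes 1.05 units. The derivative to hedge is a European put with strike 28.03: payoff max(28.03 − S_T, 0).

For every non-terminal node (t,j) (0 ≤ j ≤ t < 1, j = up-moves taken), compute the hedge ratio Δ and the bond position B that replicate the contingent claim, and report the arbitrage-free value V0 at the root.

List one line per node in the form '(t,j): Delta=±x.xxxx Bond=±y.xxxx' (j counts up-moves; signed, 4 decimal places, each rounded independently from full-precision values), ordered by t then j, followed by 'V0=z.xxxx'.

Risk-neutral probability p* = (R−d)/(u−d) = (1.05−0.74)/(1.26−0.74) = 0.5962.
At expiry t=1: V(1,0)=2.8700, V(1,1)=0.0000
  t=0,j=0: stock 34.0000 → up 42.8400 (V=0.0000), down 25.1600 (V=2.8700). Price 1.1038; hedge Δ=-0.1623, bond B=6.6231.
The time-0 hedge costs 1.1038, which is the no-arbitrage price.

(0,0): Delta=-0.1623 Bond=6.6231
V0=1.1038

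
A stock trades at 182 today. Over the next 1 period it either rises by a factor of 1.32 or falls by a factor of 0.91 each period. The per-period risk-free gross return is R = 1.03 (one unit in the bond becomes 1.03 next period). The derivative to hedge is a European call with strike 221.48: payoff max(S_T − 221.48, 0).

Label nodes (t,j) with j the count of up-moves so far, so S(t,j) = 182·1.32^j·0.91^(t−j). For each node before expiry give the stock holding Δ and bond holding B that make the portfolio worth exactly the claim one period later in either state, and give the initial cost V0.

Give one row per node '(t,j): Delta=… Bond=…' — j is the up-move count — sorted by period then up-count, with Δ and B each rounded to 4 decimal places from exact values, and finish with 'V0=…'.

Risk-neutral probability p* = (R−d)/(u−d) = (1.03−0.91)/(1.32−0.91) = 0.2927.
Payoff layer (t=1): V(1,0)=0.0000, V(1,1)=18.7600
(0,0): S=182.0000. Δ = (V_up−V_dn)/(S_up−S_dn) = (18.7600−0.0000)/(240.2400−165.6200) = 0.2514. V = [p*·18.7600 + (1−p*)·0.0000]/1.03 = 5.3308. B = V − Δ·S = -40.4253.
Check: Δ(0,0)·S0 + B(0,0) = 5.3308 = V0.

(0,0): Delta=0.2514 Bond=-40.4253
V0=5.3308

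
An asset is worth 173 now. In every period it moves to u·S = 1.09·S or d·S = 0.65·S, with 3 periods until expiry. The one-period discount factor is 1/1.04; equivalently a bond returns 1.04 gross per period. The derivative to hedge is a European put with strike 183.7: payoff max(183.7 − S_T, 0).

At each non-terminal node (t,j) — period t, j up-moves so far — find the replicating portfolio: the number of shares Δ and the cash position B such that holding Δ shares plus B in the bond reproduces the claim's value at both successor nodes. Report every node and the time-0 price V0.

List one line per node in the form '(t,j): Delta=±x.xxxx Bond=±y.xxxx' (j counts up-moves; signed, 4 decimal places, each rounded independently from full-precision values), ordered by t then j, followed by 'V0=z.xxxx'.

Risk-neutral probability p* = (R−d)/(u−d) = (1.04−0.65)/(1.09−0.65) = 0.8864.
At expiry t=3: V(3,0)=136.1899, V(3,1)=104.0292, V(3,2)=50.0982, V(3,3)=0.0000
  t=2,j=0: stock 73.0925 → up 79.6708 (V=104.0292), down 47.5101 (V=136.1899). Price 103.5421; hedge Δ=-1.0000, bond B=176.6346.
  t=2,j=1: stock 122.5705 → up 133.6018 (V=50.0982), down 79.6708 (V=104.0292). Price 54.0641; hedge Δ=-1.0000, bond B=176.6346.
  t=2,j=2: stock 205.5413 → up 224.0400 (V=0.0000), down 133.6018 (V=50.0982). Price 5.4740; hedge Δ=-0.5539, bond B=119.3335.
  t=1,j=0: stock 112.4500 → up 122.5705 (V=54.0641), down 73.0925 (V=103.5421). Price 57.3910; hedge Δ=-1.0000, bond B=169.8410.
  t=1,j=1: stock 188.5700 → up 205.5413 (V=5.4740), down 122.5705 (V=54.0641). Price 10.5727; hedge Δ=-0.5856, bond B=121.0048.
  t=0,j=0: stock 173.0000 → up 188.5700 (V=10.5727), down 112.4500 (V=57.3910). Price 15.2817; hedge Δ=-0.6151, bond B=121.6869.
Root portfolio cost Δ·173+B reproduces V0=15.2817.

(0,0): Delta=-0.6151 Bond=121.6869
(1,0): Delta=-1.0000 Bond=169.8410
(1,1): Delta=-0.5856 Bond=121.0048
(2,0): Delta=-1.0000 Bond=176.6346
(2,1): Delta=-1.0000 Bond=176.6346
(2,2): Delta=-0.5539 Bond=119.3335
V0=15.2817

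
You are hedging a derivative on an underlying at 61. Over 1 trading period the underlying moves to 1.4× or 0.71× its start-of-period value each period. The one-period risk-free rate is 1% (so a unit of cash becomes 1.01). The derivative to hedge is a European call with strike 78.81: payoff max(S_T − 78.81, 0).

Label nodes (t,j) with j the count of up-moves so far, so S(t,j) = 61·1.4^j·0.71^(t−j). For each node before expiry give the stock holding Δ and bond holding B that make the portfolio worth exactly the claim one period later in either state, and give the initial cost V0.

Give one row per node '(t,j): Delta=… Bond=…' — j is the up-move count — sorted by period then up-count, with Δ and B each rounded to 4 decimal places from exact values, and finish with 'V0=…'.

The replicating-portfolio and risk-neutral prices coincide; use p* = (1.01−0.71)/(1.4−0.71) = 0.4348 for the latter.
Terminal payoffs: V(1,0)=0.0000, V(1,1)=6.5900
Node (0,0) S=61.0000: V=(p*·6.5900+(1−p*)·0.0000)/1.01=2.8368; Δ=(6.5900−0.0000)/(85.4000−43.3100)=0.1566; B=V−Δ·S=-6.7139
The time-0 hedge costs 2.8368, which is the no-arbitrage price.

(0,0): Delta=0.1566 Bond=-6.7139
V0=2.8368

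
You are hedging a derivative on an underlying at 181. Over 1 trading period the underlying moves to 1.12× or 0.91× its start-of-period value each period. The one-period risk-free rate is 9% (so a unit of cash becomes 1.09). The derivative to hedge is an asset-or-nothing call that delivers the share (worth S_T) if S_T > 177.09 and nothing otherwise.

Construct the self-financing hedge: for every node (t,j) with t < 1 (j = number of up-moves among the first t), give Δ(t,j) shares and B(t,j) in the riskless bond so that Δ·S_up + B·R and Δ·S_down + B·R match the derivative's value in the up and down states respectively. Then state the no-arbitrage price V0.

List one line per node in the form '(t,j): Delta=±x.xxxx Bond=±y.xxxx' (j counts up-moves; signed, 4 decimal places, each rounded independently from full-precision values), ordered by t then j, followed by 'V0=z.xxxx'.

Risk-neutral probability p* = (R−d)/(u−d) = (1.09−0.91)/(1.12−0.91) = 0.8571.
Terminal payoffs: V(1,0)=0.0000, V(1,1)=202.7200
(0,0): S=181.0000. Δ = (V_up−V_dn)/(S_up−S_dn) = (202.7200−0.0000)/(202.7200−164.7100) = 5.3333. V = [p*·202.7200 + (1−p*)·0.0000]/1.09 = 159.4128. B = V − Δ·S = -805.9205.
Check: Δ(0,0)·S0 + B(0,0) = 159.4128 = V0.

(0,0): Delta=5.3333 Bond=-805.9205
V0=159.4128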